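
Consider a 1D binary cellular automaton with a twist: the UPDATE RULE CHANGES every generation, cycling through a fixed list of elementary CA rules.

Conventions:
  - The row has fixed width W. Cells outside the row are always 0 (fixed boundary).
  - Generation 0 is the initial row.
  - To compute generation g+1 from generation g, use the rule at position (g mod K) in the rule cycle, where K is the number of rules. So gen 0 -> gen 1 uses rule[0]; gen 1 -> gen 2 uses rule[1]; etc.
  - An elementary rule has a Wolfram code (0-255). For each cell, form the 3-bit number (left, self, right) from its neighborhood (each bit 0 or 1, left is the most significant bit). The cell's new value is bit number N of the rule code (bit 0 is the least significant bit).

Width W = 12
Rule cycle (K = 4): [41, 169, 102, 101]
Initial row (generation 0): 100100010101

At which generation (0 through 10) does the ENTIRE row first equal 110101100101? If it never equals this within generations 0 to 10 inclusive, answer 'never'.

Answer: 4

Derivation:
Gen 0: 100100010101
Gen 1 (rule 41): 000001001010
Gen 2 (rule 169): 111100000100
Gen 3 (rule 102): 000100001100
Gen 4 (rule 101): 110101100101
Gen 5 (rule 41): 101011000010
Gen 6 (rule 169): 010110011000
Gen 7 (rule 102): 111010101000
Gen 8 (rule 101): 001111111011
Gen 9 (rule 41): 101000000110
Gen 10 (rule 169): 010011110100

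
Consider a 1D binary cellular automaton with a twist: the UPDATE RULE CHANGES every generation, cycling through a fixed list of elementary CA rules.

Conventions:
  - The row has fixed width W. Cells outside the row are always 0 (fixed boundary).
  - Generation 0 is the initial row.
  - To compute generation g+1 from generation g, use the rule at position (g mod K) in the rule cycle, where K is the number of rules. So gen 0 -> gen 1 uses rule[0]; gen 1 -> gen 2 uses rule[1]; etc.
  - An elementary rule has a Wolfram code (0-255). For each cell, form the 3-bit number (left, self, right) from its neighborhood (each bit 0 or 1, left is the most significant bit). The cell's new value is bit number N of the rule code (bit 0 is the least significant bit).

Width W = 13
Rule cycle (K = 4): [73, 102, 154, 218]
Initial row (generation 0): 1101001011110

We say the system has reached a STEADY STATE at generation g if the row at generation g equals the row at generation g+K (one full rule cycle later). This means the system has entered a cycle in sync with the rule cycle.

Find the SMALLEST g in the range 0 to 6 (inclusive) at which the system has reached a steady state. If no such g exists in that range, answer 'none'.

Gen 0: 1101001011110
Gen 1 (rule 73): 1100000010010
Gen 2 (rule 102): 0100000110110
Gen 3 (rule 154): 1010001100101
Gen 4 (rule 218): 0001011111000
Gen 5 (rule 73): 1100010001011
Gen 6 (rule 102): 0100110011101
Gen 7 (rule 154): 1011101111000
Gen 8 (rule 218): 0011101111100
Gen 9 (rule 73): 1010101000101
Gen 10 (rule 102): 1111111001111

Answer: none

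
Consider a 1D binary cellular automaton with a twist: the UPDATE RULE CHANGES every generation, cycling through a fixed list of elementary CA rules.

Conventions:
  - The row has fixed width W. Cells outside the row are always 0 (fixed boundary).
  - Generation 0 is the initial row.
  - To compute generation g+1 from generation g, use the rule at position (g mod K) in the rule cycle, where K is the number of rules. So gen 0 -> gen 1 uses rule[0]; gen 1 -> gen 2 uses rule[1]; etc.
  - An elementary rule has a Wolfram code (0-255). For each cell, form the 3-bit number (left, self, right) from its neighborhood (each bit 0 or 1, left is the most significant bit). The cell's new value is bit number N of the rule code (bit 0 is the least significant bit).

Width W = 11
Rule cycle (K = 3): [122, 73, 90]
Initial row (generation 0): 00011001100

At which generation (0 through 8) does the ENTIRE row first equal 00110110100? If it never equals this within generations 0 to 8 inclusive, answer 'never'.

Answer: never

Derivation:
Gen 0: 00011001100
Gen 1 (rule 122): 00111111110
Gen 2 (rule 73): 10100000010
Gen 3 (rule 90): 00010000101
Gen 4 (rule 122): 00101001010
Gen 5 (rule 73): 10000000000
Gen 6 (rule 90): 01000000000
Gen 7 (rule 122): 10100000000
Gen 8 (rule 73): 00001111111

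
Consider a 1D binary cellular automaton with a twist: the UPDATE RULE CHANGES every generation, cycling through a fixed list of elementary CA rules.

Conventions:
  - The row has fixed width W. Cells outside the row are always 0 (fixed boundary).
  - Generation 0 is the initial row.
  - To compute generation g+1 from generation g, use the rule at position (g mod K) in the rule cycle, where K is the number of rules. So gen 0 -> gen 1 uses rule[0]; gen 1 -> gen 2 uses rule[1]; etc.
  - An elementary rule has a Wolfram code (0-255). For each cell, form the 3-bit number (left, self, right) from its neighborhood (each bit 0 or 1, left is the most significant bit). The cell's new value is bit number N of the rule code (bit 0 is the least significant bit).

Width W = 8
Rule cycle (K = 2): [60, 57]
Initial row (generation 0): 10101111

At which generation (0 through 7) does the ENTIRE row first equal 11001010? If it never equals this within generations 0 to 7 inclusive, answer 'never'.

Answer: never

Derivation:
Gen 0: 10101111
Gen 1 (rule 60): 11111000
Gen 2 (rule 57): 10000111
Gen 3 (rule 60): 11000100
Gen 4 (rule 57): 10110011
Gen 5 (rule 60): 11101010
Gen 6 (rule 57): 10010101
Gen 7 (rule 60): 11011111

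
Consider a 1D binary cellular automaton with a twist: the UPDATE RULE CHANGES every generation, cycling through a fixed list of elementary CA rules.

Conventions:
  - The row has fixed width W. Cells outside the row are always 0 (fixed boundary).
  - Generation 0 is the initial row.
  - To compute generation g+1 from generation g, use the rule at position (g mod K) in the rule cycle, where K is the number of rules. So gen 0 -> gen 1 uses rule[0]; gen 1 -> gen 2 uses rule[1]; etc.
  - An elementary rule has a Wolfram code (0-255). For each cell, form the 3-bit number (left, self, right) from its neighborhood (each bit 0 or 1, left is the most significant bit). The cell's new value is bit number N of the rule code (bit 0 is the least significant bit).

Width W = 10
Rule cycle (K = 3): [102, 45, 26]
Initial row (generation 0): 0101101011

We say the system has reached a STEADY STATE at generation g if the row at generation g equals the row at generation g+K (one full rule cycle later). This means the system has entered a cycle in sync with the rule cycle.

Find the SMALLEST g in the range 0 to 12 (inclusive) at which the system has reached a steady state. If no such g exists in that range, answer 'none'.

Answer: none

Derivation:
Gen 0: 0101101011
Gen 1 (rule 102): 1110111101
Gen 2 (rule 45): 1001100011
Gen 3 (rule 26): 0111010110
Gen 4 (rule 102): 1001111010
Gen 5 (rule 45): 1001000110
Gen 6 (rule 26): 0110101101
Gen 7 (rule 102): 1011110111
Gen 8 (rule 45): 1110001100
Gen 9 (rule 26): 1001011010
Gen 10 (rule 102): 1011101110
Gen 11 (rule 45): 1110011000
Gen 12 (rule 26): 1001110100
Gen 13 (rule 102): 1010011100
Gen 14 (rule 45): 1110010001
Gen 15 (rule 26): 1001101010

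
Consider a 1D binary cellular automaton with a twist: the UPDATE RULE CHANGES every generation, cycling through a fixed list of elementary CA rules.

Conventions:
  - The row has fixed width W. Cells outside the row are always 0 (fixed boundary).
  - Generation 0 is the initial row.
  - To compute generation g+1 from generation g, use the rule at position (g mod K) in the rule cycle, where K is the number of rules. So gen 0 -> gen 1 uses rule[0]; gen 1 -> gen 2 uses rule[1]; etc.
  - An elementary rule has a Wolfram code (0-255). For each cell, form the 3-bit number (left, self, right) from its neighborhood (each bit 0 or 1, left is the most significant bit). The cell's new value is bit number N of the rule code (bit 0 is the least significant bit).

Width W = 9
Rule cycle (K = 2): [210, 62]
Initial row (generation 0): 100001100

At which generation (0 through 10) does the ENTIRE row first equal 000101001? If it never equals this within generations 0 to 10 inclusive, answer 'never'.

Gen 0: 100001100
Gen 1 (rule 210): 010010110
Gen 2 (rule 62): 111111101
Gen 3 (rule 210): 011111100
Gen 4 (rule 62): 110000010
Gen 5 (rule 210): 011000101
Gen 6 (rule 62): 110101111
Gen 7 (rule 210): 010000111
Gen 8 (rule 62): 111001100
Gen 9 (rule 210): 011110110
Gen 10 (rule 62): 110001101

Answer: never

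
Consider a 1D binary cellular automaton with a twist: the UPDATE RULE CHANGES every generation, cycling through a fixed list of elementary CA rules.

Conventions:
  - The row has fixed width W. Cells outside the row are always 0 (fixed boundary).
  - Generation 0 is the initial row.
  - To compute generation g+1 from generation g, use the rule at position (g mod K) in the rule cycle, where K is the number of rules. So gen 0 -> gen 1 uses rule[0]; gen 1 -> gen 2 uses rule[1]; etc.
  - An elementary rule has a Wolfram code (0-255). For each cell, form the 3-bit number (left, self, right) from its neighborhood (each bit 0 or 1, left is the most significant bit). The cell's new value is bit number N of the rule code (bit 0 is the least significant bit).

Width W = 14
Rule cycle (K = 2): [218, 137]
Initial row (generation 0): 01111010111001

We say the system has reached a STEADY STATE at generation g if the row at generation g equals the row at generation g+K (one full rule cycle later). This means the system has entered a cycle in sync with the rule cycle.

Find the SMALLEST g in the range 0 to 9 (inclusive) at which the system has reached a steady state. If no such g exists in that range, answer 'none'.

Answer: 7

Derivation:
Gen 0: 01111010111001
Gen 1 (rule 218): 11111000111110
Gen 2 (rule 137): 11110010111100
Gen 3 (rule 218): 11111100111110
Gen 4 (rule 137): 11111000111100
Gen 5 (rule 218): 11111101111110
Gen 6 (rule 137): 11111001111100
Gen 7 (rule 218): 11111111111110
Gen 8 (rule 137): 11111111111100
Gen 9 (rule 218): 11111111111110
Gen 10 (rule 137): 11111111111100
Gen 11 (rule 218): 11111111111110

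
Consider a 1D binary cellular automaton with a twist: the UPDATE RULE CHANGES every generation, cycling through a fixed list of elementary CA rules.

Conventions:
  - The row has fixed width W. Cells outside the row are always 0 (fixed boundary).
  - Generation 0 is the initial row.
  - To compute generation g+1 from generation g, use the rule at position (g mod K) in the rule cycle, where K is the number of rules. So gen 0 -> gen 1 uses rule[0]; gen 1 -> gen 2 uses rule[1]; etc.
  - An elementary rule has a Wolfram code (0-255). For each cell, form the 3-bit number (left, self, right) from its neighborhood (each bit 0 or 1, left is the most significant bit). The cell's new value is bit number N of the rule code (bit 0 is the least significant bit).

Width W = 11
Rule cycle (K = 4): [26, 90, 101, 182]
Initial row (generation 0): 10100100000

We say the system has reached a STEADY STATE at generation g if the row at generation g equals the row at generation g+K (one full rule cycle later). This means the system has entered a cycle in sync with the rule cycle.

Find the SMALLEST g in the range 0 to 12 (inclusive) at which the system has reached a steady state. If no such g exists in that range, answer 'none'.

Gen 0: 10100100000
Gen 1 (rule 26): 00011010000
Gen 2 (rule 90): 00111001000
Gen 3 (rule 101): 10001001011
Gen 4 (rule 182): 11011111100
Gen 5 (rule 26): 10010000010
Gen 6 (rule 90): 01101000101
Gen 7 (rule 101): 00111010111
Gen 8 (rule 182): 01010111010
Gen 9 (rule 26): 10000100001
Gen 10 (rule 90): 01001010010
Gen 11 (rule 101): 01001110010
Gen 12 (rule 182): 11110101111
Gen 13 (rule 26): 10000001000
Gen 14 (rule 90): 01000010100
Gen 15 (rule 101): 01011011101
Gen 16 (rule 182): 11100101011

Answer: none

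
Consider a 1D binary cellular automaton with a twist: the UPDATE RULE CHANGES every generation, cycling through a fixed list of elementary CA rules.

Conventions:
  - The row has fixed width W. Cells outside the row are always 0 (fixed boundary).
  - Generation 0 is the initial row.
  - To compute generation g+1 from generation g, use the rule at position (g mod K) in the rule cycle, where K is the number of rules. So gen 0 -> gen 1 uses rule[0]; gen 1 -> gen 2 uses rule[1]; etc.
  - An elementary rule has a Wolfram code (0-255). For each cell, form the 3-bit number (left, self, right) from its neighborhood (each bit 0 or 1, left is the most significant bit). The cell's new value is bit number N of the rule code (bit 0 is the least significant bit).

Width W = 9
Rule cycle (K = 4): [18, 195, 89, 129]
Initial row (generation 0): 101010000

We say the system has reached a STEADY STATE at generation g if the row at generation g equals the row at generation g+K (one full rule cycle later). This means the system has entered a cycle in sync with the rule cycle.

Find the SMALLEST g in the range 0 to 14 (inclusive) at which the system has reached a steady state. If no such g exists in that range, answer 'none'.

Gen 0: 101010000
Gen 1 (rule 18): 000001000
Gen 2 (rule 195): 111110011
Gen 3 (rule 89): 100011011
Gen 4 (rule 129): 001000000
Gen 5 (rule 18): 010100000
Gen 6 (rule 195): 100001111
Gen 7 (rule 89): 011101001
Gen 8 (rule 129): 001000000
Gen 9 (rule 18): 010100000
Gen 10 (rule 195): 100001111
Gen 11 (rule 89): 011101001
Gen 12 (rule 129): 001000000
Gen 13 (rule 18): 010100000
Gen 14 (rule 195): 100001111
Gen 15 (rule 89): 011101001
Gen 16 (rule 129): 001000000
Gen 17 (rule 18): 010100000
Gen 18 (rule 195): 100001111

Answer: 4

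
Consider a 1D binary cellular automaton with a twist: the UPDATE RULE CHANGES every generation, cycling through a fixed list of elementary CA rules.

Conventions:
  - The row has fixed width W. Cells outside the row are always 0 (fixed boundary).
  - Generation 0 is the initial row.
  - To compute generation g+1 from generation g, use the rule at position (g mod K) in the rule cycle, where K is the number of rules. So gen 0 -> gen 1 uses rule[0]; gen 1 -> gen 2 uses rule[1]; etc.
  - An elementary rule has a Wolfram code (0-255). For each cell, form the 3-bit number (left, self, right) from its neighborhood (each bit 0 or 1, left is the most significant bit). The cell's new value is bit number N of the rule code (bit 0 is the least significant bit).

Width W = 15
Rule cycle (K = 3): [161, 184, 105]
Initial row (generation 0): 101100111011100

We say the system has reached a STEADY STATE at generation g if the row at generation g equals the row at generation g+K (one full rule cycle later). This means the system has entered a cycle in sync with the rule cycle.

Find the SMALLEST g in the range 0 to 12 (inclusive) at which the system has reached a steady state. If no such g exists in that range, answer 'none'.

Gen 0: 101100111011100
Gen 1 (rule 161): 010000010101001
Gen 2 (rule 184): 001000001010100
Gen 3 (rule 105): 100011100101001
Gen 4 (rule 161): 001001000010000
Gen 5 (rule 184): 000100100001000
Gen 6 (rule 105): 110000001100011
Gen 7 (rule 161): 000111100001000
Gen 8 (rule 184): 000111010000100
Gen 9 (rule 105): 110101100110001
Gen 10 (rule 161): 001010000000100
Gen 11 (rule 184): 000101000000010
Gen 12 (rule 105): 110010011111000
Gen 13 (rule 161): 000000001110011
Gen 14 (rule 184): 000000001101010
Gen 15 (rule 105): 111111101110100

Answer: none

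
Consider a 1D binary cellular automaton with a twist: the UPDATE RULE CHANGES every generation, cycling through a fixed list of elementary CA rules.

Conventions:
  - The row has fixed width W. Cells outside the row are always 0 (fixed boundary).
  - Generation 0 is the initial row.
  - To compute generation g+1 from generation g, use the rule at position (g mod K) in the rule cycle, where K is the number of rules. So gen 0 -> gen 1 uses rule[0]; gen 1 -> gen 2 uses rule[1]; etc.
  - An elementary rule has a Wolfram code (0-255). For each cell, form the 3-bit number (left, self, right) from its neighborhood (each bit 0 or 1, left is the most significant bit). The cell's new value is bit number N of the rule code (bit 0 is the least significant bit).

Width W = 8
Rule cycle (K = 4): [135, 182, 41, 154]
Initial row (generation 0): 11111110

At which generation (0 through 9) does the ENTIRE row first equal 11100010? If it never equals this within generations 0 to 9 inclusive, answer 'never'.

Gen 0: 11111110
Gen 1 (rule 135): 01111100
Gen 2 (rule 182): 10111010
Gen 3 (rule 41): 01100100
Gen 4 (rule 154): 11011010
Gen 5 (rule 135): 00000010
Gen 6 (rule 182): 00000111
Gen 7 (rule 41): 11110100
Gen 8 (rule 154): 11100010
Gen 9 (rule 135): 01001110

Answer: 8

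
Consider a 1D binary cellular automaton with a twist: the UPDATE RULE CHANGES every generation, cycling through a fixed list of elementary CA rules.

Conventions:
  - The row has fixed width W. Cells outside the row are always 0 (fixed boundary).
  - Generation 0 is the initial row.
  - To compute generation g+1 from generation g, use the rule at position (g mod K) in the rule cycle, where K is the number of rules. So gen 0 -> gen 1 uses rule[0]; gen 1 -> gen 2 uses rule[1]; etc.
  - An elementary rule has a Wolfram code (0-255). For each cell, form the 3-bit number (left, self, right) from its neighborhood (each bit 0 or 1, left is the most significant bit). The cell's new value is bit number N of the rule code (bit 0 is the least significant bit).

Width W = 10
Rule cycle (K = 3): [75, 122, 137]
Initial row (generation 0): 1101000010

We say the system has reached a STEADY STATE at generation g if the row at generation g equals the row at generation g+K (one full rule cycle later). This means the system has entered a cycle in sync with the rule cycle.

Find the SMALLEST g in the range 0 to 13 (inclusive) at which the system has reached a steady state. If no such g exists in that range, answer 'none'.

Answer: 2

Derivation:
Gen 0: 1101000010
Gen 1 (rule 75): 1100011100
Gen 2 (rule 122): 1110110110
Gen 3 (rule 137): 1100100100
Gen 4 (rule 75): 1101001001
Gen 5 (rule 122): 1110110110
Gen 6 (rule 137): 1100100100
Gen 7 (rule 75): 1101001001
Gen 8 (rule 122): 1110110110
Gen 9 (rule 137): 1100100100
Gen 10 (rule 75): 1101001001
Gen 11 (rule 122): 1110110110
Gen 12 (rule 137): 1100100100
Gen 13 (rule 75): 1101001001
Gen 14 (rule 122): 1110110110
Gen 15 (rule 137): 1100100100
Gen 16 (rule 75): 1101001001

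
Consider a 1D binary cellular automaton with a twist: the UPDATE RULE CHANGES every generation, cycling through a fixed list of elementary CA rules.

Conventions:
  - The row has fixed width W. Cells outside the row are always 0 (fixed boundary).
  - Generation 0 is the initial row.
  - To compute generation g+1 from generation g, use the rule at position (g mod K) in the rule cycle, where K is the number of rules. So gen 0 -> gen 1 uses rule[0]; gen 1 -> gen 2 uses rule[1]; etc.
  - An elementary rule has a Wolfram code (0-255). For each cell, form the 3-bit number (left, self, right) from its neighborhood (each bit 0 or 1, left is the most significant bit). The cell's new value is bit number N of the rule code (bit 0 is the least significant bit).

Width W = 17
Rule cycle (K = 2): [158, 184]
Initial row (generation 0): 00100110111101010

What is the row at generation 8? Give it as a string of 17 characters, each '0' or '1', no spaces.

Answer: 01011010010100110

Derivation:
Gen 0: 00100110111101010
Gen 1 (rule 158): 01111100111001011
Gen 2 (rule 184): 01111010110100110
Gen 3 (rule 158): 11110010100111101
Gen 4 (rule 184): 11101001010111010
Gen 5 (rule 158): 11001111010110011
Gen 6 (rule 184): 10101110101101010
Gen 7 (rule 158): 10101100101001011
Gen 8 (rule 184): 01011010010100110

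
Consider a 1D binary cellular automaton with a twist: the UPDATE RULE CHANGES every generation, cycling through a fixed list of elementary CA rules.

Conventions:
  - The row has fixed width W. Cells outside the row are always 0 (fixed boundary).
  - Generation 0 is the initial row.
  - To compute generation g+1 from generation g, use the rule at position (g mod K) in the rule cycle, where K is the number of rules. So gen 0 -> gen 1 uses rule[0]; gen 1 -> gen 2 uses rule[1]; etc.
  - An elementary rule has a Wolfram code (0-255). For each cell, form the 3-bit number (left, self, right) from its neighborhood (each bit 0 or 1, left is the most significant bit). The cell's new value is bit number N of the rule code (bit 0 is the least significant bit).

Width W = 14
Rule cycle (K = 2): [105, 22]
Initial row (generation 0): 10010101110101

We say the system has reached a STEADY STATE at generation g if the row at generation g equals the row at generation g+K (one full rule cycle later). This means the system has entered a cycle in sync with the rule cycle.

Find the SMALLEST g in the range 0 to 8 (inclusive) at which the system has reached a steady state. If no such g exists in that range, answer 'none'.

Gen 0: 10010101110101
Gen 1 (rule 105): 00001011011010
Gen 2 (rule 22): 00011000000011
Gen 3 (rule 105): 11011011111011
Gen 4 (rule 22): 00000000000000
Gen 5 (rule 105): 11111111111111
Gen 6 (rule 22): 00000000000000
Gen 7 (rule 105): 11111111111111
Gen 8 (rule 22): 00000000000000
Gen 9 (rule 105): 11111111111111
Gen 10 (rule 22): 00000000000000

Answer: 4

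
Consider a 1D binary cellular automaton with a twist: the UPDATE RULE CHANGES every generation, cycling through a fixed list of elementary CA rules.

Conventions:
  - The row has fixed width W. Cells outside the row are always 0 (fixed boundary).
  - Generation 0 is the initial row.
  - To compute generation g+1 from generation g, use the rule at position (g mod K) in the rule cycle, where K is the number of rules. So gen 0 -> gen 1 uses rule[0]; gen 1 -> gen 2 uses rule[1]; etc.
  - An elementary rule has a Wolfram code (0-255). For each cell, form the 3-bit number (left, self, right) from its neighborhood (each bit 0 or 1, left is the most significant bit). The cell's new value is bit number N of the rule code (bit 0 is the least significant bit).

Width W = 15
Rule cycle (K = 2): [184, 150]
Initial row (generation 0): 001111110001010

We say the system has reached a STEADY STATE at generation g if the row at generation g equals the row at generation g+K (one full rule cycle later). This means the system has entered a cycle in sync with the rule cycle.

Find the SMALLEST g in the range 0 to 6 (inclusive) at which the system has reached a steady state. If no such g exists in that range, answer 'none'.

Answer: none

Derivation:
Gen 0: 001111110001010
Gen 1 (rule 184): 001111101000101
Gen 2 (rule 150): 010111001101101
Gen 3 (rule 184): 001110101011010
Gen 4 (rule 150): 010100101000011
Gen 5 (rule 184): 001010010100010
Gen 6 (rule 150): 011011110110111
Gen 7 (rule 184): 010111101101110
Gen 8 (rule 150): 110011000000101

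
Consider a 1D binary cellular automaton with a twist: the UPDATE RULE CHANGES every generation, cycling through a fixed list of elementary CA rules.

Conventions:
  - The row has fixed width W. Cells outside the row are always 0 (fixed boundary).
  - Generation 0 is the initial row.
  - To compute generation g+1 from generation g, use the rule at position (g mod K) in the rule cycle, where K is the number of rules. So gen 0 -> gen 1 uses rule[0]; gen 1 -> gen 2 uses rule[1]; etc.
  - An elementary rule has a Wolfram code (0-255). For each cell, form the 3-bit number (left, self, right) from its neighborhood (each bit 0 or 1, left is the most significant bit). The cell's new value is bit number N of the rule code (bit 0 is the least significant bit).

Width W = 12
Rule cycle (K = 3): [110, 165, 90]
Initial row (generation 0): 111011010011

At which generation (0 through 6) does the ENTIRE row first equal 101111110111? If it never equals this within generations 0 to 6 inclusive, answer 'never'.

Answer: 1

Derivation:
Gen 0: 111011010011
Gen 1 (rule 110): 101111110111
Gen 2 (rule 165): 110111101010
Gen 3 (rule 90): 110100100001
Gen 4 (rule 110): 111101100011
Gen 5 (rule 165): 011010001000
Gen 6 (rule 90): 111001010100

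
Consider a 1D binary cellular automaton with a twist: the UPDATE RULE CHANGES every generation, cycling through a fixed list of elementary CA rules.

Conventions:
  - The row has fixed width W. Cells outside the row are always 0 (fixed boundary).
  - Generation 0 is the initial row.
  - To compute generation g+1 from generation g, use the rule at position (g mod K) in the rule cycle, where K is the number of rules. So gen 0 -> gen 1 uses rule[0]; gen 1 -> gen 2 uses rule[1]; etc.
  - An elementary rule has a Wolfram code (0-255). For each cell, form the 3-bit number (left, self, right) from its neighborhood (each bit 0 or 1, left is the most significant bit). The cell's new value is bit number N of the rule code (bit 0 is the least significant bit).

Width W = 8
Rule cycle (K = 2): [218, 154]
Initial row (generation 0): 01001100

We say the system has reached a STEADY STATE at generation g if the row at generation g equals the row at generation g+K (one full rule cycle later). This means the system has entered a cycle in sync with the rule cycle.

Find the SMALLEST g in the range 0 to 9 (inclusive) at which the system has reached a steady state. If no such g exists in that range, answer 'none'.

Answer: 9

Derivation:
Gen 0: 01001100
Gen 1 (rule 218): 10111110
Gen 2 (rule 154): 00111101
Gen 3 (rule 218): 01111100
Gen 4 (rule 154): 11111010
Gen 5 (rule 218): 11111001
Gen 6 (rule 154): 11110110
Gen 7 (rule 218): 11110111
Gen 8 (rule 154): 11100110
Gen 9 (rule 218): 11111111
Gen 10 (rule 154): 11111110
Gen 11 (rule 218): 11111111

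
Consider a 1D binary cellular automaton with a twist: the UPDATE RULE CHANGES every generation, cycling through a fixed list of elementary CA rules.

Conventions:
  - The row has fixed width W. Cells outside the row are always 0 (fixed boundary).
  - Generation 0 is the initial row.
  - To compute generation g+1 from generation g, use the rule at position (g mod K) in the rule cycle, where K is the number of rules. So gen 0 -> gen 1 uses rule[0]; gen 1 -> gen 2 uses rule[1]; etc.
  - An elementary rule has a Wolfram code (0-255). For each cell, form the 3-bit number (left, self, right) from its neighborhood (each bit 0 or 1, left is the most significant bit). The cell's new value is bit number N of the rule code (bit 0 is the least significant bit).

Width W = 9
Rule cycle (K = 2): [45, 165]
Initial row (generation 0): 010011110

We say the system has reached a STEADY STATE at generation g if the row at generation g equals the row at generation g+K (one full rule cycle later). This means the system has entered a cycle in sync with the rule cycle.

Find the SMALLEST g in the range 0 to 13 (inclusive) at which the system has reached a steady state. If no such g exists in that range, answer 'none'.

Gen 0: 010011110
Gen 1 (rule 45): 010010000
Gen 2 (rule 165): 010010111
Gen 3 (rule 45): 010011100
Gen 4 (rule 165): 010001001
Gen 5 (rule 45): 010101001
Gen 6 (rule 165): 011111001
Gen 7 (rule 45): 010000001
Gen 8 (rule 165): 010111101
Gen 9 (rule 45): 011100011
Gen 10 (rule 165): 001001000
Gen 11 (rule 45): 101001011
Gen 12 (rule 165): 111001100
Gen 13 (rule 45): 100001001
Gen 14 (rule 165): 101101001
Gen 15 (rule 45): 111011001

Answer: none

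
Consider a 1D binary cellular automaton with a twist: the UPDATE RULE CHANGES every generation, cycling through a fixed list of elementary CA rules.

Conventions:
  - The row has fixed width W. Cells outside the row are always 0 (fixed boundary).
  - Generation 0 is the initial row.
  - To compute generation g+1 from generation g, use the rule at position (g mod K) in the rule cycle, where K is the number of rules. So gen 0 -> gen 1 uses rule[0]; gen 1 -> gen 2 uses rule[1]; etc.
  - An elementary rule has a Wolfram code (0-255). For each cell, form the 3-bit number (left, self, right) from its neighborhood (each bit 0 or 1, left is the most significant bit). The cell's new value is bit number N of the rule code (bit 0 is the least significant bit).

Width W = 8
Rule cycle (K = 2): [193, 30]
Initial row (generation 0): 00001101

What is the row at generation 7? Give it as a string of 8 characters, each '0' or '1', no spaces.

Gen 0: 00001101
Gen 1 (rule 193): 11100100
Gen 2 (rule 30): 10011110
Gen 3 (rule 193): 00001110
Gen 4 (rule 30): 00011001
Gen 5 (rule 193): 11001000
Gen 6 (rule 30): 10111100
Gen 7 (rule 193): 00011101

Answer: 00011101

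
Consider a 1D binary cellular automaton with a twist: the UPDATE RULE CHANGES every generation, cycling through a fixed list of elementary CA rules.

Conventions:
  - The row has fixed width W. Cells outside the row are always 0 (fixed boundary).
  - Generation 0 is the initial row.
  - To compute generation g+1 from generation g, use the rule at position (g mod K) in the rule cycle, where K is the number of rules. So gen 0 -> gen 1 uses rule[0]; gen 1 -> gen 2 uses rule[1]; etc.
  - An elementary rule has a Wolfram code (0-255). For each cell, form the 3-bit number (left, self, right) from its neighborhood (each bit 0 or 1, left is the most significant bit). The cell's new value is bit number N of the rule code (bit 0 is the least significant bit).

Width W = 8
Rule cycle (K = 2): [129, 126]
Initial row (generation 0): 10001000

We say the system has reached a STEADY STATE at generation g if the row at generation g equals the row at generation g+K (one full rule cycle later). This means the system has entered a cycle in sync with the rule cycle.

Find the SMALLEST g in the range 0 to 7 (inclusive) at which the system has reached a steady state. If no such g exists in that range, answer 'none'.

Gen 0: 10001000
Gen 1 (rule 129): 00100011
Gen 2 (rule 126): 01110111
Gen 3 (rule 129): 00100010
Gen 4 (rule 126): 01110111
Gen 5 (rule 129): 00100010
Gen 6 (rule 126): 01110111
Gen 7 (rule 129): 00100010
Gen 8 (rule 126): 01110111
Gen 9 (rule 129): 00100010

Answer: 2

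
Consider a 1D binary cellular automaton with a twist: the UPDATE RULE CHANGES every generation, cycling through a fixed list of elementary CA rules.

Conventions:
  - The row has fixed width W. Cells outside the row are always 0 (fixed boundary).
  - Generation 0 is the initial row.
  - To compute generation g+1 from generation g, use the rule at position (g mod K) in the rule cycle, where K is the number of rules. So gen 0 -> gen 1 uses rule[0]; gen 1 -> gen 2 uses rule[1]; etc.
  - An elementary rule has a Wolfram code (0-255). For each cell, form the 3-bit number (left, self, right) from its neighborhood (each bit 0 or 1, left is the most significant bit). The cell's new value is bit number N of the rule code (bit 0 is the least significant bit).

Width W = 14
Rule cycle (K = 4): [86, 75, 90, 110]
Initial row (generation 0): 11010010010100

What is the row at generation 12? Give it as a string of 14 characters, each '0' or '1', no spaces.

Answer: 00111110000111

Derivation:
Gen 0: 11010010010100
Gen 1 (rule 86): 01011111110110
Gen 2 (rule 75): 10010000010110
Gen 3 (rule 90): 01101000100111
Gen 4 (rule 110): 11111001101101
Gen 5 (rule 86): 00001110100101
Gen 6 (rule 75): 11111010001000
Gen 7 (rule 90): 10001001010100
Gen 8 (rule 110): 10011011111100
Gen 9 (rule 86): 11101000000110
Gen 10 (rule 75): 10100011111110
Gen 11 (rule 90): 00010110000011
Gen 12 (rule 110): 00111110000111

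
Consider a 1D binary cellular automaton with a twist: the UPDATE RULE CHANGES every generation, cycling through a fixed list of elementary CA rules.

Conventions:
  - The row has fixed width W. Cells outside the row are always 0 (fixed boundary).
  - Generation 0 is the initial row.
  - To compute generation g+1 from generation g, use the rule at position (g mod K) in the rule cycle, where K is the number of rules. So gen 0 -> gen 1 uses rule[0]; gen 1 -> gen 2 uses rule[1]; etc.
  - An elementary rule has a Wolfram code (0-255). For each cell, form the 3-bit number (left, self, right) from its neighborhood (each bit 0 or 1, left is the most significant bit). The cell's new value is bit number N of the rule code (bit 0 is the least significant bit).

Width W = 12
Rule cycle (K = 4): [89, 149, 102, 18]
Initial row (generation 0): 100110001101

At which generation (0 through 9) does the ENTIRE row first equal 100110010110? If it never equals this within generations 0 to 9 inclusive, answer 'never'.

Answer: 7

Derivation:
Gen 0: 100110001101
Gen 1 (rule 89): 010111101100
Gen 2 (rule 149): 010011000011
Gen 3 (rule 102): 110101000101
Gen 4 (rule 18): 000000101000
Gen 5 (rule 89): 111110000111
Gen 6 (rule 149): 011101110010
Gen 7 (rule 102): 100110010110
Gen 8 (rule 18): 011001100001
Gen 9 (rule 89): 011101111100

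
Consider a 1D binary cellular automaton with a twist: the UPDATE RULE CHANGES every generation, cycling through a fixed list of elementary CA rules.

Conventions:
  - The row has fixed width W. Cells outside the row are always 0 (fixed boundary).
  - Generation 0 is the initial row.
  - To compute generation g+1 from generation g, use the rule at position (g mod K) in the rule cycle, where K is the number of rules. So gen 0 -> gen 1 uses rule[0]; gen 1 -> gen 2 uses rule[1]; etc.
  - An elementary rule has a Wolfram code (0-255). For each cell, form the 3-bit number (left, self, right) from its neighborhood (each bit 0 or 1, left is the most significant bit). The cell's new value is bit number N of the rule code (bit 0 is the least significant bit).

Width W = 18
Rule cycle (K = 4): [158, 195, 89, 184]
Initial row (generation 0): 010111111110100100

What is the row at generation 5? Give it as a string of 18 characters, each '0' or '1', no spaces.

Answer: 001101100111011011

Derivation:
Gen 0: 010111111110100100
Gen 1 (rule 158): 110111111100111110
Gen 2 (rule 195): 010011111101011110
Gen 3 (rule 89): 001010000100010011
Gen 4 (rule 184): 000101000010001010
Gen 5 (rule 158): 001101100111011011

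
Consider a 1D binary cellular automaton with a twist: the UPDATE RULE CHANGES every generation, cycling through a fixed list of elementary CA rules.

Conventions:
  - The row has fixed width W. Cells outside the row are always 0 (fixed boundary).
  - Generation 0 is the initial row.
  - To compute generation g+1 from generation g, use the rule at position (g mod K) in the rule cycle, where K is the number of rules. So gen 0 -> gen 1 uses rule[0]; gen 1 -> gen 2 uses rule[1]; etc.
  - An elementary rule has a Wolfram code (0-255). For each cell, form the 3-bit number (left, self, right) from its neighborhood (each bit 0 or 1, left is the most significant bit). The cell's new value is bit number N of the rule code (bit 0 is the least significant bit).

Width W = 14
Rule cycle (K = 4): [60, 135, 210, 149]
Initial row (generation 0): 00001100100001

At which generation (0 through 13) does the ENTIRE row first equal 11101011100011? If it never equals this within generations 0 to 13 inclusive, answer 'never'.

Answer: 10

Derivation:
Gen 0: 00001100100001
Gen 1 (rule 60): 00001010110001
Gen 2 (rule 135): 11111010000111
Gen 3 (rule 210): 01111001001011
Gen 4 (rule 149): 00110101101000
Gen 5 (rule 60): 00101111011100
Gen 6 (rule 135): 11100110001001
Gen 7 (rule 210): 01111011010110
Gen 8 (rule 149): 00110000010001
Gen 9 (rule 60): 00101000011001
Gen 10 (rule 135): 11101011100011
Gen 11 (rule 210): 01100001110101
Gen 12 (rule 149): 00011100100101
Gen 13 (rule 60): 00010010110111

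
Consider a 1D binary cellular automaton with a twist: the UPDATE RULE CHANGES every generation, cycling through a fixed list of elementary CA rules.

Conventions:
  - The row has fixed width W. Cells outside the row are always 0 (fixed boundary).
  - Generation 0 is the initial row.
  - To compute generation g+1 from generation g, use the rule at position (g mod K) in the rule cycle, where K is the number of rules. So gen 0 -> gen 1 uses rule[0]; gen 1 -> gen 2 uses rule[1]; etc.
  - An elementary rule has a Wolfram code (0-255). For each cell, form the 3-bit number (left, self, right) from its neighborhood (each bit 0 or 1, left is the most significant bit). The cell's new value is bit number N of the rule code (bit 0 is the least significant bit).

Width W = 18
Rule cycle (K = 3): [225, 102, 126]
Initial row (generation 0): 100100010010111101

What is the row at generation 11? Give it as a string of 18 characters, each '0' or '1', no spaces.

Answer: 111000000000001011

Derivation:
Gen 0: 100100010010111101
Gen 1 (rule 225): 000001000001011110
Gen 2 (rule 102): 000011000011100010
Gen 3 (rule 126): 000111100110110111
Gen 4 (rule 225): 110011100011011011
Gen 5 (rule 102): 010100100101101101
Gen 6 (rule 126): 111111111111111111
Gen 7 (rule 225): 011111111111111111
Gen 8 (rule 102): 100000000000000001
Gen 9 (rule 126): 110000000000000011
Gen 10 (rule 225): 010111111111111001
Gen 11 (rule 102): 111000000000001011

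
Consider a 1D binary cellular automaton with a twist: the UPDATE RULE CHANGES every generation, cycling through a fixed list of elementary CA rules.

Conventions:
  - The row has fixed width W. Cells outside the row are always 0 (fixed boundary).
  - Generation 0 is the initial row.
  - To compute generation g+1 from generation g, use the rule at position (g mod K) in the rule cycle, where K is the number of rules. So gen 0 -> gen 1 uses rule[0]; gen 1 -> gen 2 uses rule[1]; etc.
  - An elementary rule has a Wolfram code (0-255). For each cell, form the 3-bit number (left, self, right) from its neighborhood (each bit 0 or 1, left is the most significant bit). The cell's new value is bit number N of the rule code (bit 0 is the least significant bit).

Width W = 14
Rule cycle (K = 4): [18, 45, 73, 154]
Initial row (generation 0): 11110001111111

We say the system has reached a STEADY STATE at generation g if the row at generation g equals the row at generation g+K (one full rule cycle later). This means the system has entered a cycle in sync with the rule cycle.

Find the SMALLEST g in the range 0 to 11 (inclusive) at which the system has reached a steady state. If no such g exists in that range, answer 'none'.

Gen 0: 11110001111111
Gen 1 (rule 18): 00001010000000
Gen 2 (rule 45): 11101110111111
Gen 3 (rule 73): 10101010100001
Gen 4 (rule 154): 00000000010010
Gen 5 (rule 18): 00000000101101
Gen 6 (rule 45): 11111110111011
Gen 7 (rule 73): 10000010101011
Gen 8 (rule 154): 01000100000010
Gen 9 (rule 18): 10101010000101
Gen 10 (rule 45): 11111110110111
Gen 11 (rule 73): 10000010110101
Gen 12 (rule 154): 01000100100000
Gen 13 (rule 18): 10101011010000
Gen 14 (rule 45): 11111110110111
Gen 15 (rule 73): 10000010110101

Answer: 10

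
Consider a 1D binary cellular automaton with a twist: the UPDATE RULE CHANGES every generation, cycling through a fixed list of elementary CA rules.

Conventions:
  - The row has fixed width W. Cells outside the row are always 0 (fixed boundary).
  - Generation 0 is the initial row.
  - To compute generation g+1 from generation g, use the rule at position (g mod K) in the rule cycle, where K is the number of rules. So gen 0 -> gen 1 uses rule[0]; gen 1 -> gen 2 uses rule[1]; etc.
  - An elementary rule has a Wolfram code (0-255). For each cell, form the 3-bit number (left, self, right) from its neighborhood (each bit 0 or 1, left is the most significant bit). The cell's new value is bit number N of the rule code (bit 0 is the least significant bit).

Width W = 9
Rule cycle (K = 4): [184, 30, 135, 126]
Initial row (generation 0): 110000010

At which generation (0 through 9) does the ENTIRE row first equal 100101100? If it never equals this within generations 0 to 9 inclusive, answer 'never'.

Answer: never

Derivation:
Gen 0: 110000010
Gen 1 (rule 184): 101000001
Gen 2 (rule 30): 101100011
Gen 3 (rule 135): 100001100
Gen 4 (rule 126): 110011110
Gen 5 (rule 184): 101011101
Gen 6 (rule 30): 101010001
Gen 7 (rule 135): 101010111
Gen 8 (rule 126): 111111101
Gen 9 (rule 184): 111111010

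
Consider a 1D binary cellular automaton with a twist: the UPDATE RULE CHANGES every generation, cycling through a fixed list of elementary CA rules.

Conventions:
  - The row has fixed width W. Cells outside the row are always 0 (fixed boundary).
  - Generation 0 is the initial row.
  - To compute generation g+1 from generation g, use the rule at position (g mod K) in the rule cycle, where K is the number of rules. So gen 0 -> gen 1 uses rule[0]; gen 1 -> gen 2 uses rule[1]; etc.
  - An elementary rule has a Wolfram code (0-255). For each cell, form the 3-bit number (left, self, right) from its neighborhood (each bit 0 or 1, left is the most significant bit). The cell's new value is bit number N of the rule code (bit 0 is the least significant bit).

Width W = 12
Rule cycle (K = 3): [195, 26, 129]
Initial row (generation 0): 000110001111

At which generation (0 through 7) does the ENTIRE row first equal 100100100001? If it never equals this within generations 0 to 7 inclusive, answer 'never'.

Answer: 5

Derivation:
Gen 0: 000110001111
Gen 1 (rule 195): 111010110111
Gen 2 (rule 26): 100000100100
Gen 3 (rule 129): 001110000001
Gen 4 (rule 195): 110110111110
Gen 5 (rule 26): 100100100001
Gen 6 (rule 129): 000000001100
Gen 7 (rule 195): 111111110101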